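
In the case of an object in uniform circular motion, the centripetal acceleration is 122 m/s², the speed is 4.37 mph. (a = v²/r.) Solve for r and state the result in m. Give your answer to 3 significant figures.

0.0313 m

Solving a = v²/r for r: r = v²/a.
a = 122 m/s²; v = 4.37 mph = 1.954 m/s.
r = 0.03128 m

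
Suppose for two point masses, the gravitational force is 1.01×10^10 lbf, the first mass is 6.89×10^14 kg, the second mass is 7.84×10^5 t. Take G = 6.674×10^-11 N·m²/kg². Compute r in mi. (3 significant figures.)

0.0176 mi

Solving F = G·m₁·m₂/r² for r: r = √(G·m₁m₂/F).
F = 1.01×10^10 lbf = 4.493×10^10 N; m₁ = 6.89×10^14 kg; m₂ = 7.84×10^5 t = 7.840×10^8 kg; G = 6.674×10^-11 N·m²/kg².
r = 28.33 m
28.33 m × (1 mi / 1609 m) = 0.01760 mi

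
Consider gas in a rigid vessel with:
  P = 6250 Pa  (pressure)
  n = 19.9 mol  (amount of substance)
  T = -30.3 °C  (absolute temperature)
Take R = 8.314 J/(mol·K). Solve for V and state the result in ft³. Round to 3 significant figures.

227 ft³

From the ideal-gas law: V = nRT/P.
P = 6250 Pa; n = 19.9 mol; T = -30.3 °C = 242.8 K; R = 8.314 J/(mol·K).
V = 6.429 m³
6.429 m³ × (1 ft³ / 0.02832 m³) = 227.0 ft³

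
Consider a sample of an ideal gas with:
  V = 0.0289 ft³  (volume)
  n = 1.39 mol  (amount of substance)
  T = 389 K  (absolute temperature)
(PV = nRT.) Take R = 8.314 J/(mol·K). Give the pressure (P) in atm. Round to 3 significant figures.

Directly: P = nRT/V.
V = 0.0289 ft³ = 8.184×10^-4 m³; n = 1.39 mol; T = 389 K; R = 8.314 J/(mol·K).
P = 5.493×10^6 Pa
5.493×10^6 Pa × (1 atm / 1.013×10^5 Pa) = 54.21 atm

54.2 atm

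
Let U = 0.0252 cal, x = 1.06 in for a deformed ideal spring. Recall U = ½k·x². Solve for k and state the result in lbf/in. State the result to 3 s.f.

1.66 lbf/in

Rearranging U = ½k·x² for k: k = 2U/x².
U = 0.0252 cal = 0.1054 J; x = 1.06 in = 0.02692 m.
k = 290.9 N/m
290.9 N/m × (1 lbf/in / 175.1 N/m) = 1.661 lbf/in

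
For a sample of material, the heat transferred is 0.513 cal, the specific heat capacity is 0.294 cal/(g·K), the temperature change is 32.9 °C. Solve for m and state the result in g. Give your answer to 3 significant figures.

Solving Q = m·c·ΔT for m: m = Q/(c·ΔT).
Q = 0.513 cal = 2.146 J; c = 0.294 cal/(g·K) = 1230 J/(kg·K); ΔT = 32.9 °C = 32.90 K.
m = 5.304×10^-5 kg
5.304×10^-5 kg × (1 g / 0.001000 kg) = 0.05304 g

0.0530 g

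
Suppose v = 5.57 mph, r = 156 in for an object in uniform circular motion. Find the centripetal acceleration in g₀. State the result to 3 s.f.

a is given directly by: a = v²/r.
v = 5.57 mph = 2.490 m/s; r = 156 in = 3.962 m.
a = 1.565 m/s²
1.565 m/s² × (1 g₀ / 9.807 m/s²) = 0.1596 g₀

0.160 g₀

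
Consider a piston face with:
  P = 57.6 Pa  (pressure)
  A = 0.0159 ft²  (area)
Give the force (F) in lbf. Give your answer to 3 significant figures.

0.0191 lbf

Rearranging: F = P·A.
P = 57.6 Pa; A = 0.0159 ft² = 0.001477 m².
F = 0.08508 N
0.08508 N × (1 lbf / 4.448 N) = 0.01913 lbf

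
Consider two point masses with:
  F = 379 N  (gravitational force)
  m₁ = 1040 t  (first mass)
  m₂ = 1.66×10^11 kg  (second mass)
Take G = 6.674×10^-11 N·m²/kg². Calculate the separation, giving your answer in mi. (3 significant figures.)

0.108 mi

From Newton's law of gravitation: r = √(G·m₁m₂/F).
F = 379 N; m₁ = 1040 t = 1.040×10^6 kg; m₂ = 1.66×10^11 kg; G = 6.674×10^-11 N·m²/kg².
r = 174.4 m
174.4 m × (1 mi / 1609 m) = 0.1083 mi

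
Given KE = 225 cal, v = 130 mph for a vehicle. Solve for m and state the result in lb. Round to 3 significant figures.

1.23 lb

Solving KE = ½mv² for m: m = 2·KE/v².
KE = 225 cal = 941.4 J; v = 130 mph = 58.12 m/s.
m = 0.5575 kg
0.5575 kg × (1 lb / 0.4536 kg) = 1.229 lb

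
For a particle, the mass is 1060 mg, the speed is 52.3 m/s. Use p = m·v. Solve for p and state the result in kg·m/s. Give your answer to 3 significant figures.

Directly: p = mv.
m = 1060 mg = 0.001060 kg; v = 52.3 m/s.
p = 0.05544 kg·m/s

0.0554 kg·m/s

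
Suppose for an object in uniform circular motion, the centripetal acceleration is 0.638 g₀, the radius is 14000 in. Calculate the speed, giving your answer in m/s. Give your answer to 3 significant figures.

47.2 m/s

Solving a = v²/r for v: v = √(a·r).
a = 0.638 g₀ = 6.257 m/s²; r = 14000 in = 355.6 m.
v = 47.17 m/s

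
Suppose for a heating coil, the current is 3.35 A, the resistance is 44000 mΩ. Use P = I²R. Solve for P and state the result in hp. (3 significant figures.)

Directly: P = I²R.
I = 3.35 A; R = 44000 mΩ = 44.00 Ω.
P = 493.8 W
493.8 W × (1 hp / 745.7 W) = 0.6622 hp

0.662 hp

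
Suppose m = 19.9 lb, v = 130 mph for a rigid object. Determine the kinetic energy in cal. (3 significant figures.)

3640 cal

Directly: KE = ½mv².
m = 19.9 lb = 9.026 kg; v = 130 mph = 58.12 m/s.
KE = 15243 J
15243 J × (1 cal / 4.184 J) = 3643 cal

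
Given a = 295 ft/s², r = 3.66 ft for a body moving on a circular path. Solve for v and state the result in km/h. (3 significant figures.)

36.1 km/h

Rearranging a = v²/r for v: v = √(a·r).
a = 295 ft/s² = 89.92 m/s²; r = 3.66 ft = 1.116 m.
v = 10.02 m/s
10.02 m/s × (1 km/h / 0.2778 m/s) = 36.06 km/h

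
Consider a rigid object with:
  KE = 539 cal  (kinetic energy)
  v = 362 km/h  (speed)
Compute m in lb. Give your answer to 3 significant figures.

Rearranging: m = 2·KE/v².
KE = 539 cal = 2255 J; v = 362 km/h = 100.6 m/s.
m = 0.4461 kg
0.4461 kg × (1 lb / 0.4536 kg) = 0.9834 lb

0.983 lb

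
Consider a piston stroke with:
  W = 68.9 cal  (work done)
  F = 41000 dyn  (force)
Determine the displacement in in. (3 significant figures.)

Rearranging: d = W/F.
W = 68.9 cal = 288.3 J; F = 41000 dyn = 0.4100 N.
d = 703.1 m
703.1 m × (1 in / 0.02540 m) = 27682 in

27700 in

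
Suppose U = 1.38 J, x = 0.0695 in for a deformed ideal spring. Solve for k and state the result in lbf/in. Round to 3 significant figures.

Rearranging U = ½k·x² for k: k = 2U/x².
U = 1.38 J; x = 0.0695 in = 0.001765 m.
k = 8.857×10^5 N/m
8.857×10^5 N/m × (1 lbf/in / 175.1 N/m) = 5057 lbf/in

5060 lbf/in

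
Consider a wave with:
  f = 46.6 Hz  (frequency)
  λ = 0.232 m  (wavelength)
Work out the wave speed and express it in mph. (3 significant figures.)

24.2 mph

Directly: v = fλ.
f = 46.6 Hz; λ = 0.232 m.
v = 10.81 m/s
10.81 m/s × (1 mph / 0.4470 m/s) = 24.18 mph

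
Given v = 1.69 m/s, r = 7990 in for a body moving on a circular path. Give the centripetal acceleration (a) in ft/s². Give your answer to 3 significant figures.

0.0462 ft/s²

Directly: a = v²/r.
v = 1.69 m/s; r = 7990 in = 202.9 m.
a = 0.01407 m/s²
0.01407 m/s² × (1 ft/s² / 0.3048 m/s²) = 0.04617 ft/s²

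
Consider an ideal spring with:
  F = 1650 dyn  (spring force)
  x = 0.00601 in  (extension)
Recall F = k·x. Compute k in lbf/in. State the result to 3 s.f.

0.617 lbf/in

Rearranging F = k·x for k: k = F/x.
F = 1650 dyn = 0.01650 N; x = 0.00601 in = 1.527×10^-4 m.
k = 108.1 N/m
108.1 N/m × (1 lbf/in / 175.1 N/m) = 0.6172 lbf/in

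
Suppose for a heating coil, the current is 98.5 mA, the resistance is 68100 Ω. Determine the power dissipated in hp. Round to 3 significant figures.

P is given directly by: P = I²R.
I = 98.5 mA = 0.09850 A; R = 68100 Ω.
P = 660.7 W
660.7 W × (1 hp / 745.7 W) = 0.8860 hp

0.886 hp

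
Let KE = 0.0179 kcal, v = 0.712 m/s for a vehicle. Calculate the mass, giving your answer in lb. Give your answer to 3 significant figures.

651 lb

Rearranging KE = ½mv² for m: m = 2·KE/v².
KE = 0.0179 kcal = 74.89 J; v = 0.712 m/s.
m = 295.5 kg
295.5 kg × (1 lb / 0.4536 kg) = 651.4 lb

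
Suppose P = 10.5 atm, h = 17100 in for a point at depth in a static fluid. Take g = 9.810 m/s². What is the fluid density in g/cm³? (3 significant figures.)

Rearranging P = ρ·g·h for ρ: ρ = P/(g·h).
P = 10.5 atm = 1.064×10^6 Pa; h = 17100 in = 434.3 m; g = 9.810 m/s².
ρ = 249.7 kg/m³
249.7 kg/m³ × (1 g/cm³ / 1000 kg/m³) = 0.2497 g/cm³

0.250 g/cm³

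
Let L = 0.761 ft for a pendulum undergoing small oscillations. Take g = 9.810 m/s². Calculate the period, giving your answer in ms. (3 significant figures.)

966 ms

Directly: T = 2π√(L/g).
L = 0.761 ft = 0.2320 m; g = 9.810 m/s².
T = 0.9662 s
0.9662 s × (1 ms / 0.001000 s) = 966.2 ms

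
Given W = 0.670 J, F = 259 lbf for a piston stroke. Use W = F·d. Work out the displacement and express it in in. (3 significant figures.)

Rearranging W = F·d for d: d = W/F.
W = 0.670 J; F = 259 lbf = 1152 N.
d = 5.816×10^-4 m
5.816×10^-4 m × (1 in / 0.02540 m) = 0.02290 in

0.0229 in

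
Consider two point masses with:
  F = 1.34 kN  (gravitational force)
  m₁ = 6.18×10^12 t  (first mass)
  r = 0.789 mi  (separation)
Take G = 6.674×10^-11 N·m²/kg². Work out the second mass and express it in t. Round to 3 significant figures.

5.24 t

Solving F = G·m₁·m₂/r² for m₂: m₂ = F·r²/(G·m₁).
F = 1.34 kN = 1340 N; m₁ = 6.18×10^12 t = 6.180×10^15 kg; r = 0.789 mi = 1270 m; G = 6.674×10^-11 N·m²/kg².
m₂ = 5238 kg
5238 kg × (1 t / 1000 kg) = 5.238 t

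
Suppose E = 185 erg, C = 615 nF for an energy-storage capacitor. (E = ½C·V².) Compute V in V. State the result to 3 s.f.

7.76 V

Rearranging: V = √(2E/C).
E = 185 erg = 1.850×10^-5 J; C = 615 nF = 6.150×10^-7 F.
V = 7.756 V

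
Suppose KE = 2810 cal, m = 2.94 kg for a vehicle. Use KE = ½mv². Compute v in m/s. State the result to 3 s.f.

Solving KE = ½mv² for v: v = √(2·KE/m).
KE = 2810 cal = 11757 J; m = 2.94 kg.
v = 89.43 m/s

89.4 m/s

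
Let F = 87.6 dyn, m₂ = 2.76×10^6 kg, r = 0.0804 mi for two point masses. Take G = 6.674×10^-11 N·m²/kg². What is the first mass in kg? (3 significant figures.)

79600 kg

From Newton's law of gravitation: m₁ = F·r²/(G·m₂).
F = 87.6 dyn = 8.760×10^-4 N; m₂ = 2.76×10^6 kg; r = 0.0804 mi = 129.4 m; G = 6.674×10^-11 N·m²/kg².
m₁ = 79619 kg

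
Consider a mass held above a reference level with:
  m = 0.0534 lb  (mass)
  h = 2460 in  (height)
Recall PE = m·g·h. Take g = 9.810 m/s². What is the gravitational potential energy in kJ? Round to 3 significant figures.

Directly: PE = mgh.
m = 0.0534 lb = 0.02422 kg; h = 2460 in = 62.48 m; g = 9.810 m/s².
PE = 14.85 J  (the unit combination reduces to kg·m²/s² = J)
14.85 J × (1 kJ / 1000 J) = 0.01485 kJ

0.0148 kJ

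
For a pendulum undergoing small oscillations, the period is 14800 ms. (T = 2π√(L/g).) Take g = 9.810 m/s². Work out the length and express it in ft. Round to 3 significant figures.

179 ft

Solving T = 2π√(L/g) for L: L = g·(T/2π)².
T = 14800 ms = 14.80 s; g = 9.810 m/s².
L = 54.43 m
54.43 m × (1 ft / 0.3048 m) = 178.6 ft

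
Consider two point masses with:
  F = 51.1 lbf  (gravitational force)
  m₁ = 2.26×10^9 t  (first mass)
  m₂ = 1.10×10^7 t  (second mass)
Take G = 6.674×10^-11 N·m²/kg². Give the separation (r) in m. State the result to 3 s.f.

85400 m

From Newton's law of gravitation: r = √(G·m₁m₂/F).
F = 51.1 lbf = 227.3 N; m₁ = 2.26×10^9 t = 2.260×10^12 kg; m₂ = 1.10×10^7 t = 1.100×10^10 kg; G = 6.674×10^-11 N·m²/kg².
r = 85436 m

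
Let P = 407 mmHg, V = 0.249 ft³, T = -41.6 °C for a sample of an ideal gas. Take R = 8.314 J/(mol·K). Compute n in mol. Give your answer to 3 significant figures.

0.199 mol

Solving PV = nRT for n: n = PV/(RT).
P = 407 mmHg = 54262 Pa; V = 0.249 ft³ = 0.007051 m³; T = -41.6 °C = 231.5 K; R = 8.314 J/(mol·K).
n = 0.1987 mol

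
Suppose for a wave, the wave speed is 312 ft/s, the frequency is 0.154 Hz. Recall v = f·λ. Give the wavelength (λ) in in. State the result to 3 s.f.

Rearranging: λ = v/f.
v = 312 ft/s = 95.10 m/s; f = 0.154 Hz.
λ = 617.5 m
617.5 m × (1 in / 0.02540 m) = 24312 in

24300 in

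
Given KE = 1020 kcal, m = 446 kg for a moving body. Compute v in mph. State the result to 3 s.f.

Rearranging: v = √(2·KE/m).
KE = 1020 kcal = 4.268×10^6 J; m = 446 kg.
v = 138.3 m/s
138.3 m/s × (1 mph / 0.4470 m/s) = 309.5 mph

309 mph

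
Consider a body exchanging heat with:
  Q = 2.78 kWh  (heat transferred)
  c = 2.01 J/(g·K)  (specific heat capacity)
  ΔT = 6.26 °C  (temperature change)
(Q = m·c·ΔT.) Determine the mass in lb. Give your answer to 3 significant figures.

Solving Q = m·c·ΔT for m: m = Q/(c·ΔT).
Q = 2.78 kWh = 1.001×10^7 J; c = 2.01 J/(g·K) = 2010 J/(kg·K); ΔT = 6.26 °C = 6.260 K.
m = 795.4 kg
795.4 kg × (1 lb / 0.4536 kg) = 1754 lb

1750 lb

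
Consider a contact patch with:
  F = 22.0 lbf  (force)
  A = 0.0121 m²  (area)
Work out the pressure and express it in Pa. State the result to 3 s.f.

8090 Pa

Directly: P = F/A.
F = 22.0 lbf = 97.86 N; A = 0.0121 m².
P = 8088 Pa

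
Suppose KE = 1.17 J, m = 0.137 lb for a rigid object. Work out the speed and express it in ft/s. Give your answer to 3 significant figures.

Rearranging: v = √(2·KE/m).
KE = 1.17 J; m = 0.137 lb = 0.06214 kg.
v = 6.136 m/s
6.136 m/s × (1 ft/s / 0.3048 m/s) = 20.13 ft/s

20.1 ft/s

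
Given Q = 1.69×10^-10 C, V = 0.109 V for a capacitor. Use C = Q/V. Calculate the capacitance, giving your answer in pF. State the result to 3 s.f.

C is given directly by: C = Q/V.
Q = 1.69×10^-10 C; V = 0.109 V.
C = 1.550×10^-9 F
1.550×10^-9 F × (1 pF / 1.000×10^-12 F) = 1550 pF

1550 pF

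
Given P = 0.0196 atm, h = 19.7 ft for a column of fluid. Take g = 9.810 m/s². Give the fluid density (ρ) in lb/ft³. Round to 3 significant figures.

Solving P = ρ·g·h for ρ: ρ = P/(g·h).
P = 0.0196 atm = 1986 Pa; h = 19.7 ft = 6.005 m; g = 9.810 m/s².
ρ = 33.71 kg/m³
33.71 kg/m³ × (1 lb/ft³ / 16.02 kg/m³) = 2.105 lb/ft³

2.10 lb/ft³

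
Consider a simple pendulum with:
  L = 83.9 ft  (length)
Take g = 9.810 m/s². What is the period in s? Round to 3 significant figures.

Directly: T = 2π√(L/g).
L = 83.9 ft = 25.57 m; g = 9.810 m/s².
T = 10.14 s

10.1 s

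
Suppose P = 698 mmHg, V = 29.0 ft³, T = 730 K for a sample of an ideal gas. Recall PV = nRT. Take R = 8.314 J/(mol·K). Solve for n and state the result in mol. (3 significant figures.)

From the ideal-gas law: n = PV/(RT).
P = 698 mmHg = 93059 Pa; V = 29.0 ft³ = 0.8212 m³; T = 730 K; R = 8.314 J/(mol·K).
n = 12.59 mol

12.6 mol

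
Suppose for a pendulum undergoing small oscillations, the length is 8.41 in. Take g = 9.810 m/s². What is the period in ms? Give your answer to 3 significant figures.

927 ms

T is given directly by: T = 2π√(L/g).
L = 8.41 in = 0.2136 m; g = 9.810 m/s².
T = 0.9272 s
0.9272 s × (1 ms / 0.001000 s) = 927.2 ms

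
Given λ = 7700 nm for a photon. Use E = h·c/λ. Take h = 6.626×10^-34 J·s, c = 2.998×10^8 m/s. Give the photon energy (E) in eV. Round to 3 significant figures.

E is given directly by: E = hc/λ.
λ = 7700 nm = 7.700×10^-6 m; h = 6.626×10^-34 J·s; c = 2.998×10^8 m/s.
E = 2.580×10^-20 J
2.580×10^-20 J × (1 eV / 1.602×10^-19 J) = 0.1610 eV

0.161 eV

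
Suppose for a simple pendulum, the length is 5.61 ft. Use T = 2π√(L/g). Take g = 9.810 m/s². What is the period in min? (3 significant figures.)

0.0437 min

Directly: T = 2π√(L/g).
L = 5.61 ft = 1.710 m; g = 9.810 m/s².
T = 2.623 s
2.623 s × (1 min / 60.00 s) = 0.04372 min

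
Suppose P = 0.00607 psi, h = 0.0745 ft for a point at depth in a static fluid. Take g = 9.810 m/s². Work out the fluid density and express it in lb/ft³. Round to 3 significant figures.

11.7 lb/ft³

Solving P = ρ·g·h for ρ: ρ = P/(g·h).
P = 0.00607 psi = 41.85 Pa; h = 0.0745 ft = 0.02271 m; g = 9.810 m/s².
ρ = 187.9 kg/m³
187.9 kg/m³ × (1 lb/ft³ / 16.02 kg/m³) = 11.73 lb/ft³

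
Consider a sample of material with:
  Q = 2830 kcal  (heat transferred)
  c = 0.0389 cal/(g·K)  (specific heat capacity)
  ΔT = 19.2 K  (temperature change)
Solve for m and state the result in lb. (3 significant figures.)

Solving Q = m·c·ΔT for m: m = Q/(c·ΔT).
Q = 2830 kcal = 1.184×10^7 J; c = 0.0389 cal/(g·K) = 162.8 J/(kg·K); ΔT = 19.2 K.
m = 3789 kg
3789 kg × (1 lb / 0.4536 kg) = 8354 lb

8350 lb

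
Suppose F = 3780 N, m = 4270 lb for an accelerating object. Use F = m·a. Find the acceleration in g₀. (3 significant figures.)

0.199 g₀

Rearranging: a = F/m.
F = 3780 N; m = 4270 lb = 1937 kg.
a = 1.952 m/s²
1.952 m/s² × (1 g₀ / 9.807 m/s²) = 0.1990 g₀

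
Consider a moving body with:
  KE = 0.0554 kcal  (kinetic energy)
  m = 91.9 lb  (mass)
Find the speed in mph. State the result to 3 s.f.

7.46 mph

Rearranging: v = √(2·KE/m).
KE = 0.0554 kcal = 231.8 J; m = 91.9 lb = 41.69 kg.
v = 3.335 m/s
3.335 m/s × (1 mph / 0.4470 m/s) = 7.460 mph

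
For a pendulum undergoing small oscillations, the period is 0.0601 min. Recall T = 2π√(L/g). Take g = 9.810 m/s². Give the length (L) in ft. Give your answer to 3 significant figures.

10.6 ft

Rearranging T = 2π√(L/g) for L: L = g·(T/2π)².
T = 0.0601 min = 3.606 s; g = 9.810 m/s².
L = 3.231 m
3.231 m × (1 ft / 0.3048 m) = 10.60 ft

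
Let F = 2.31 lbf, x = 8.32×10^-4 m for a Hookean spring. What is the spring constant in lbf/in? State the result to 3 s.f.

70.5 lbf/in

From Hooke's law: k = F/x.
F = 2.31 lbf = 10.28 N; x = 8.32×10^-4 m.
k = 12350 N/m
12350 N/m × (1 lbf/in / 175.1 N/m) = 70.52 lbf/in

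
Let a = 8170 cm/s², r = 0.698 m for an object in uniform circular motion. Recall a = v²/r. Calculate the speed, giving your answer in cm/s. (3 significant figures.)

755 cm/s

Rearranging a = v²/r for v: v = √(a·r).
a = 8170 cm/s² = 81.70 m/s²; r = 0.698 m.
v = 7.552 m/s
7.552 m/s × (1 cm/s / 0.01000 m/s) = 755.2 cm/s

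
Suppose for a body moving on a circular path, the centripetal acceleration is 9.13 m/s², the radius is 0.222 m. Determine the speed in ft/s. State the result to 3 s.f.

Rearranging a = v²/r for v: v = √(a·r).
a = 9.13 m/s²; r = 0.222 m.
v = 1.424 m/s
1.424 m/s × (1 ft/s / 0.3048 m/s) = 4.671 ft/s

4.67 ft/s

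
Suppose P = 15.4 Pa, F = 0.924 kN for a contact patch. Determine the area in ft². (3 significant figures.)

646 ft²

Solving P = F/A for A: A = F/P.
P = 15.4 Pa; F = 0.924 kN = 924.0 N.
A = 60.00 m²
60.00 m² × (1 ft² / 0.09290 m²) = 645.8 ft²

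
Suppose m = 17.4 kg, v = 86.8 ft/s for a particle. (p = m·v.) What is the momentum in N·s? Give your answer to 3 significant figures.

p is given directly by: p = mv.
m = 17.4 kg; v = 86.8 ft/s = 26.46 m/s.
p = 460.3 kg·m/s  (the unit combination reduces to kg·m/s = kg·m/s)
Since 1 N·s = 1 kg·m/s, 460.3 N·s.

460 N·s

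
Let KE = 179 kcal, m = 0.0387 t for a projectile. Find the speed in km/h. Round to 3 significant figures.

Rearranging: v = √(2·KE/m).
KE = 179 kcal = 7.489×10^5 J; m = 0.0387 t = 38.70 kg.
v = 196.7 m/s
196.7 m/s × (1 km/h / 0.2778 m/s) = 708.2 km/h

708 km/h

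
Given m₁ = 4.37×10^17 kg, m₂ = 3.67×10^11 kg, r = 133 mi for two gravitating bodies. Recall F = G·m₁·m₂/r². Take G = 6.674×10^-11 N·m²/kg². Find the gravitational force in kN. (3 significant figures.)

F is given directly by: F = Gm₁m₂/r².
m₁ = 4.37×10^17 kg; m₂ = 3.67×10^11 kg; r = 133 mi = 2.140×10^5 m; G = 6.674×10^-11 N·m²/kg².
F = 2.336×10^8 N
2.336×10^8 N × (1 kN / 1000 N) = 2.336×10^5 kN

2.34×10^5 kN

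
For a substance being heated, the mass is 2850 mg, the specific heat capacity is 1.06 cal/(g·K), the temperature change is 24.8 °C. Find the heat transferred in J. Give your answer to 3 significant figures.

Q is given directly by: Q = mcΔT.
m = 2850 mg = 0.002850 kg; c = 1.06 cal/(g·K) = 4435 J/(kg·K); ΔT = 24.8 °C = 24.80 K.
Q = 313.5 J

313 J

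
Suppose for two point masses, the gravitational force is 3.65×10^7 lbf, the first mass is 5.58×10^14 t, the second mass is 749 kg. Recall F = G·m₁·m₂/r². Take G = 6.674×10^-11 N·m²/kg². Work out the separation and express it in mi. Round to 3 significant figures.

0.00814 mi

From Newton's law of gravitation: r = √(G·m₁m₂/F).
F = 3.65×10^7 lbf = 1.624×10^8 N; m₁ = 5.58×10^14 t = 5.580×10^17 kg; m₂ = 749 kg; G = 6.674×10^-11 N·m²/kg².
r = 13.11 m
13.11 m × (1 mi / 1609 m) = 0.008144 mi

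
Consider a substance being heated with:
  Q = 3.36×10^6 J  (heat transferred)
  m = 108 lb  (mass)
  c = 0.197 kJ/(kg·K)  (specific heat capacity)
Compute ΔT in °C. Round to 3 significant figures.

Solving Q = m·c·ΔT for ΔT: ΔT = Q/(m·c).
Q = 3.36×10^6 J; m = 108 lb = 48.99 kg; c = 0.197 kJ/(kg·K) = 197.0 J/(kg·K).
ΔT = 348.2 K
Since 1 °C = 1 K, 348.2 °C.

348 °C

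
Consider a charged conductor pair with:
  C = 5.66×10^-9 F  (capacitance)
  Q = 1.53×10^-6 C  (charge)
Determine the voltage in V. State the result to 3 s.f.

270 V

Rearranging C = Q/V for V: V = Q/C.
C = 5.66×10^-9 F; Q = 1.53×10^-6 C.
V = 270.3 V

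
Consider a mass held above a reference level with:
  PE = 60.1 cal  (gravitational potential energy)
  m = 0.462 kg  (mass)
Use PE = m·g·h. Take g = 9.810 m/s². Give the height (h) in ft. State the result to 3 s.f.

Solving PE = m·g·h for h: h = PE/(m·g).
PE = 60.1 cal = 251.5 J; m = 0.462 kg; g = 9.810 m/s².
h = 55.48 m
55.48 m × (1 ft / 0.3048 m) = 182.0 ft

182 ft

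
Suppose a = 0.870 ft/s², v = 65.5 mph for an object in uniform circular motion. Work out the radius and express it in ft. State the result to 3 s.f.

Solving a = v²/r for r: r = v²/a.
a = 0.870 ft/s² = 0.2652 m/s²; v = 65.5 mph = 29.28 m/s.
r = 3233 m
3233 m × (1 ft / 0.3048 m) = 10608 ft

10600 ft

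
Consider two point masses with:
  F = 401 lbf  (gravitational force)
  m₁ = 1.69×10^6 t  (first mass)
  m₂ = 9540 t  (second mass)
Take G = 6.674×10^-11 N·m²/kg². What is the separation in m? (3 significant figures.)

From Newton's law of gravitation: r = √(G·m₁m₂/F).
F = 401 lbf = 1784 N; m₁ = 1.69×10^6 t = 1.690×10^9 kg; m₂ = 9540 t = 9.540×10^6 kg; G = 6.674×10^-11 N·m²/kg².
r = 24.56 m

24.6 m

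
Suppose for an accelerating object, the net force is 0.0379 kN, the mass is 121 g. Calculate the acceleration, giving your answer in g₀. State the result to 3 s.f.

31.9 g₀

From Newton's second law: a = F/m.
F = 0.0379 kN = 37.90 N; m = 121 g = 0.1210 kg.
a = 313.2 m/s²
313.2 m/s² × (1 g₀ / 9.807 m/s²) = 31.94 g₀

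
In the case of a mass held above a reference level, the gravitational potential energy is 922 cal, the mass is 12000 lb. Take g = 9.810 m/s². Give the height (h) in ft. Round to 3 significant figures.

0.237 ft

Rearranging: h = PE/(m·g).
PE = 922 cal = 3858 J; m = 12000 lb = 5443 kg; g = 9.810 m/s².
h = 0.07224 m
0.07224 m × (1 ft / 0.3048 m) = 0.2370 ft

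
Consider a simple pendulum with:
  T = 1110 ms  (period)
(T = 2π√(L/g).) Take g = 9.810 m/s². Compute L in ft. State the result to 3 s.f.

Rearranging: L = g·(T/2π)².
T = 1110 ms = 1.110 s; g = 9.810 m/s².
L = 0.3062 m
0.3062 m × (1 ft / 0.3048 m) = 1.004 ft

1.00 ft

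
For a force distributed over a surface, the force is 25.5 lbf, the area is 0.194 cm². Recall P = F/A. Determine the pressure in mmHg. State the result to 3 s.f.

43900 mmHg

P is given directly by: P = F/A.
F = 25.5 lbf = 113.4 N; A = 0.194 cm² = 1.940×10^-5 m².
P = 5.847×10^6 Pa
5.847×10^6 Pa × (1 mmHg / 133.3 Pa) = 43855 mmHg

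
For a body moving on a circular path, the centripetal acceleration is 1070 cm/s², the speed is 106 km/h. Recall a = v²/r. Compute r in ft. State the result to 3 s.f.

Rearranging a = v²/r for r: r = v²/a.
a = 1070 cm/s² = 10.70 m/s²; v = 106 km/h = 29.44 m/s.
r = 81.03 m
81.03 m × (1 ft / 0.3048 m) = 265.8 ft

266 ft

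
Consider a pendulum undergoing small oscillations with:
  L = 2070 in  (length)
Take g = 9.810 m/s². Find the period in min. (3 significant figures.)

0.242 min

T is given directly by: T = 2π√(L/g).
L = 2070 in = 52.58 m; g = 9.810 m/s².
T = 14.55 s
14.55 s × (1 min / 60.00 s) = 0.2424 min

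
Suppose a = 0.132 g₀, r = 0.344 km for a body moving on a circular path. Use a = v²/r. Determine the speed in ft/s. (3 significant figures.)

69.2 ft/s

Solving a = v²/r for v: v = √(a·r).
a = 0.132 g₀ = 1.294 m/s²; r = 0.344 km = 344.0 m.
v = 21.10 m/s
21.10 m/s × (1 ft/s / 0.3048 m/s) = 69.23 ft/s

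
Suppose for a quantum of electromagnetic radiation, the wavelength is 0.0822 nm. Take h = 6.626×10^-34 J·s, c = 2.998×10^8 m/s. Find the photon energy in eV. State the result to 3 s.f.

15100 eV

Directly: E = hc/λ.
λ = 0.0822 nm = 8.220×10^-11 m; h = 6.626×10^-34 J·s; c = 2.998×10^8 m/s.
E = 2.417×10^-15 J
2.417×10^-15 J × (1 eV / 1.602×10^-19 J) = 15083 eV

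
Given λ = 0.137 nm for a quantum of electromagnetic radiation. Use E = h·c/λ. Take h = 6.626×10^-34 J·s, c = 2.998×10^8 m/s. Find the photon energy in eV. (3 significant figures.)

9050 eV

E is given directly by: E = hc/λ.
λ = 0.137 nm = 1.370×10^-10 m; h = 6.626×10^-34 J·s; c = 2.998×10^8 m/s.
E = 1.450×10^-15 J
1.450×10^-15 J × (1 eV / 1.602×10^-19 J) = 9050 eV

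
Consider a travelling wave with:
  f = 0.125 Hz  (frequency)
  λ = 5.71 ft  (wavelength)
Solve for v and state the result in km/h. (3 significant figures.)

0.783 km/h

v is given directly by: v = fλ.
f = 0.125 Hz; λ = 5.71 ft = 1.740 m.
v = 0.2176 m/s
0.2176 m/s × (1 km/h / 0.2778 m/s) = 0.7832 km/h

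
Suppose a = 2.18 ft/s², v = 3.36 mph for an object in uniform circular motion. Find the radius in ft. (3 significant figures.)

Rearranging: r = v²/a.
a = 2.18 ft/s² = 0.6645 m/s²; v = 3.36 mph = 1.502 m/s.
r = 3.395 m
3.395 m × (1 ft / 0.3048 m) = 11.14 ft

11.1 ft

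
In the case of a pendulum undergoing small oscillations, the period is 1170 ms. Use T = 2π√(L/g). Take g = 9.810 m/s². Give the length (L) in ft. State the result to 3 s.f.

Rearranging T = 2π√(L/g) for L: L = g·(T/2π)².
T = 1170 ms = 1.170 s; g = 9.810 m/s².
L = 0.3402 m
0.3402 m × (1 ft / 0.3048 m) = 1.116 ft

1.12 ft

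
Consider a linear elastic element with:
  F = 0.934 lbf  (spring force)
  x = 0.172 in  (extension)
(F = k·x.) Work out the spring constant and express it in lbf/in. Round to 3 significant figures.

5.43 lbf/in

From Hooke's law: k = F/x.
F = 0.934 lbf = 4.155 N; x = 0.172 in = 0.004369 m.
k = 951.0 N/m
951.0 N/m × (1 lbf/in / 175.1 N/m) = 5.430 lbf/in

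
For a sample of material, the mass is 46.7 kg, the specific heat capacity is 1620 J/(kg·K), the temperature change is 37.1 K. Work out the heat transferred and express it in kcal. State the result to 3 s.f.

Q is given directly by: Q = mcΔT.
m = 46.7 kg; c = 1620 J/(kg·K); ΔT = 37.1 K.
Q = 2.807×10^6 J
2.807×10^6 J × (1 kcal / 4184 J) = 670.8 kcal

671 kcal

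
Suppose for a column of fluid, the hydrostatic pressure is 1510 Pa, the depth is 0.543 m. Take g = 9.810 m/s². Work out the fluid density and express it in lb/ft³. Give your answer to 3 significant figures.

Rearranging P = ρ·g·h for ρ: ρ = P/(g·h).
P = 1510 Pa; h = 0.543 m; g = 9.810 m/s².
ρ = 283.5 kg/m³
283.5 kg/m³ × (1 lb/ft³ / 16.02 kg/m³) = 17.70 lb/ft³

17.7 lb/ft³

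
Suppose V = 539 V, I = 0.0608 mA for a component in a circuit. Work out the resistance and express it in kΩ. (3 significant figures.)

8870 kΩ

From Ohm's law: R = V/I.
V = 539 V; I = 0.0608 mA = 6.080×10^-5 A.
R = 8.865×10^6 Ω
8.865×10^6 Ω × (1 kΩ / 1000 Ω) = 8865 kΩ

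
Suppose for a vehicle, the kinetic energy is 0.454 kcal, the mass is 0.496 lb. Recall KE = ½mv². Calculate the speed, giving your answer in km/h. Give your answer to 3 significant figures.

Rearranging: v = √(2·KE/m).
KE = 0.454 kcal = 1900 J; m = 0.496 lb = 0.2250 kg.
v = 129.9 m/s
129.9 m/s × (1 km/h / 0.2778 m/s) = 467.8 km/h

468 km/h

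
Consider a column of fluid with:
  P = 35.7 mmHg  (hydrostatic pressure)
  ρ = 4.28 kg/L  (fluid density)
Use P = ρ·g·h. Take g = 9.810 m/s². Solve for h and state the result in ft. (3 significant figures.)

0.372 ft

Solving P = ρ·g·h for h: h = P/(ρ·g).
P = 35.7 mmHg = 4760 Pa; ρ = 4.28 kg/L = 4280 kg/m³; g = 9.810 m/s².
h = 0.1134 m
0.1134 m × (1 ft / 0.3048 m) = 0.3719 ft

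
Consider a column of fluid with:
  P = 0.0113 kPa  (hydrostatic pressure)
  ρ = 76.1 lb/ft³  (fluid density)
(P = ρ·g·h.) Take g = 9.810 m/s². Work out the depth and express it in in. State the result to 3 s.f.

0.0372 in

Rearranging P = ρ·g·h for h: h = P/(ρ·g).
P = 0.0113 kPa = 11.30 Pa; ρ = 76.1 lb/ft³ = 1219 kg/m³; g = 9.810 m/s².
h = 9.449×10^-4 m
9.449×10^-4 m × (1 in / 0.02540 m) = 0.03720 in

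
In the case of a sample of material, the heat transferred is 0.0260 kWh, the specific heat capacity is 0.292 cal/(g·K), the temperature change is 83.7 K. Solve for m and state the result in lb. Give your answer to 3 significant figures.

Rearranging: m = Q/(c·ΔT).
Q = 0.0260 kWh = 93600 J; c = 0.292 cal/(g·K) = 1222 J/(kg·K); ΔT = 83.7 K.
m = 0.9153 kg
0.9153 kg × (1 lb / 0.4536 kg) = 2.018 lb

2.02 lb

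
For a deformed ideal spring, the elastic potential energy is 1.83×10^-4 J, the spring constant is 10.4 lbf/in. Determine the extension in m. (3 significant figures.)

Solving U = ½k·x² for x: x = √(2U/k).
U = 1.83×10^-4 J; k = 10.4 lbf/in = 1821 N/m.
x = 4.483×10^-4 m

4.48×10^-4 m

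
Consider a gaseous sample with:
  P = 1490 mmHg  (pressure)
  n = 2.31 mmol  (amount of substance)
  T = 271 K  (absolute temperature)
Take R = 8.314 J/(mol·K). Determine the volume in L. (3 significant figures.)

0.0262 L

Rearranging: V = nRT/P.
P = 1490 mmHg = 1.986×10^5 Pa; n = 2.31 mmol = 0.002310 mol; T = 271 K; R = 8.314 J/(mol·K).
V = 2.620×10^-5 m³
2.620×10^-5 m³ × (1 L / 0.001000 m³) = 0.02620 L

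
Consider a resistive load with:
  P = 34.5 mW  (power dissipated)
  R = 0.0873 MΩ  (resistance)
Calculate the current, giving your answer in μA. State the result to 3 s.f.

Rearranging P = I²R for I: I = √(P/R).
P = 34.5 mW = 0.03450 W; R = 0.0873 MΩ = 87300 Ω.
I = 6.286×10^-4 A
6.286×10^-4 A × (1 μA / 1.000×10^-6 A) = 628.6 μA

629 μA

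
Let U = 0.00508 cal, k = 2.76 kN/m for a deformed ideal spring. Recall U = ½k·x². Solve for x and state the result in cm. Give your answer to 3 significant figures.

0.392 cm

Rearranging: x = √(2U/k).
U = 0.00508 cal = 0.02125 J; k = 2.76 kN/m = 2760 N/m.
x = 0.003925 m
0.003925 m × (1 cm / 0.01000 m) = 0.3925 cm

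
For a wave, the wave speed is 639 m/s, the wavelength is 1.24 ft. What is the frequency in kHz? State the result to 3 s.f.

1.69 kHz

Solving v = f·λ for f: f = v/λ.
v = 639 m/s; λ = 1.24 ft = 0.3780 m.
f = 1691 Hz
1691 Hz × (1 kHz / 1000 Hz) = 1.691 kHz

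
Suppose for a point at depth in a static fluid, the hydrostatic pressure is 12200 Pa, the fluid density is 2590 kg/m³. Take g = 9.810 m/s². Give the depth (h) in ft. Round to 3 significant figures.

Rearranging P = ρ·g·h for h: h = P/(ρ·g).
P = 12200 Pa; ρ = 2590 kg/m³; g = 9.810 m/s².
h = 0.4802 m
0.4802 m × (1 ft / 0.3048 m) = 1.575 ft

1.58 ft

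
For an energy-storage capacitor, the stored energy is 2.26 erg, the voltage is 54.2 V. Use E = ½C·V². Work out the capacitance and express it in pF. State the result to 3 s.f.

Solving E = ½C·V² for C: C = 2E/V².
E = 2.26 erg = 2.260×10^-7 J; V = 54.2 V.
C = 1.539×10^-10 F
1.539×10^-10 F × (1 pF / 1.000×10^-12 F) = 153.9 pF

154 pF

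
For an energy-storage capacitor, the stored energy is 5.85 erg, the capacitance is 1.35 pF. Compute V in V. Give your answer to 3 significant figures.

Solving E = ½C·V² for V: V = √(2E/C).
E = 5.85 erg = 5.850×10^-7 J; C = 1.35 pF = 1.350×10^-12 F.
V = 930.9 V  (the unit combination reduces to kg·m²/(A·s³) = V)

931 V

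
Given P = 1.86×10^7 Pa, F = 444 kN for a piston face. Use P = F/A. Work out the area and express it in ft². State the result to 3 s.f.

Rearranging: A = F/P.
P = 1.86×10^7 Pa; F = 444 kN = 4.440×10^5 N.
A = 0.02387 m²
0.02387 m² × (1 ft² / 0.09290 m²) = 0.2569 ft²

0.257 ft²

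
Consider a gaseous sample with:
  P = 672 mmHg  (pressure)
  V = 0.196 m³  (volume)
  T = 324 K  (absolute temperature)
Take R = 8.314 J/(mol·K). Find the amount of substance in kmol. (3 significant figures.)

0.00652 kmol

Rearranging: n = PV/(RT).
P = 672 mmHg = 89592 Pa; V = 0.196 m³; T = 324 K; R = 8.314 J/(mol·K).
n = 6.519 mol
6.519 mol × (1 kmol / 1000 mol) = 0.006519 kmol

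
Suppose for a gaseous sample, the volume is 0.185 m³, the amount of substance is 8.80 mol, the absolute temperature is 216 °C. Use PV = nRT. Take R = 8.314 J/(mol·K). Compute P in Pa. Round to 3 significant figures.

Directly: P = nRT/V.
V = 0.185 m³; n = 8.80 mol; T = 216 °C = 489.1 K; R = 8.314 J/(mol·K).
P = 1.934×10^5 Pa

1.93×10^5 Pa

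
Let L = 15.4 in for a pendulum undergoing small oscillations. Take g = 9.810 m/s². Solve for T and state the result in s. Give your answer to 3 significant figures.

1.25 s

Directly: T = 2π√(L/g).
L = 15.4 in = 0.3912 m; g = 9.810 m/s².
T = 1.255 s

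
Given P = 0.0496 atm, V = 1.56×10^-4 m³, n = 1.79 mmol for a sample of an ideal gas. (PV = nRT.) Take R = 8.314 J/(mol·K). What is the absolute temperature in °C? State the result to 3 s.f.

-220 °C

Rearranging: T = PV/(nR).
P = 0.0496 atm = 5026 Pa; V = 1.56×10^-4 m³; n = 1.79 mmol = 0.001790 mol; R = 8.314 J/(mol·K).
T = 52.68 K
52.68 K − 273.15 = -220.5 °C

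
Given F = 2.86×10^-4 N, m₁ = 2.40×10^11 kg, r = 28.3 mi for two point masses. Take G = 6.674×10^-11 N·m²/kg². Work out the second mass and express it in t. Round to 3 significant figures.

37.0 t

Rearranging F = G·m₁·m₂/r² for m₂: m₂ = F·r²/(G·m₁).
F = 2.86×10^-4 N; m₁ = 2.40×10^11 kg; r = 28.3 mi = 45544 m; G = 6.674×10^-11 N·m²/kg².
m₂ = 37037 kg
37037 kg × (1 t / 1000 kg) = 37.04 t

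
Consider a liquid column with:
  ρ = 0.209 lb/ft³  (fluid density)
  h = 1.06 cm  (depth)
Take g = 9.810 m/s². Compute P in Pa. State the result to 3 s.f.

P is given directly by: P = ρgh.
ρ = 0.209 lb/ft³ = 3.348 kg/m³; h = 1.06 cm = 0.01060 m; g = 9.810 m/s².
P = 0.3481 Pa  (the unit combination reduces to kg/(m·s²) = Pa)

0.348 Pa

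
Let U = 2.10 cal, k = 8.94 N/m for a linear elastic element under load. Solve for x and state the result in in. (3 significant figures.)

Rearranging: x = √(2U/k).
U = 2.10 cal = 8.786 J; k = 8.94 N/m.
x = 1.402 m
1.402 m × (1 in / 0.02540 m) = 55.20 in

55.2 in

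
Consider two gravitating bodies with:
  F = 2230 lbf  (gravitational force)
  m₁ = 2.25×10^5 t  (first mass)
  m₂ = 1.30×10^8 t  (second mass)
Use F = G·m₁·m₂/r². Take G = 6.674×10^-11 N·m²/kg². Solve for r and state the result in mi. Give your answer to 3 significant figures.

0.276 mi

Rearranging F = G·m₁·m₂/r² for r: r = √(G·m₁m₂/F).
F = 2230 lbf = 9920 N; m₁ = 2.25×10^5 t = 2.250×10^8 kg; m₂ = 1.30×10^8 t = 1.300×10^11 kg; G = 6.674×10^-11 N·m²/kg².
r = 443.6 m
443.6 m × (1 mi / 1609 m) = 0.2757 mi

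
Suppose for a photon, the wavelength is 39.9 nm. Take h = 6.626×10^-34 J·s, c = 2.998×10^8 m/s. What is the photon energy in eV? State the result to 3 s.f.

31.1 eV

E is given directly by: E = hc/λ.
λ = 39.9 nm = 3.990×10^-8 m; h = 6.626×10^-34 J·s; c = 2.998×10^8 m/s.
E = 4.979×10^-18 J
4.979×10^-18 J × (1 eV / 1.602×10^-19 J) = 31.07 eV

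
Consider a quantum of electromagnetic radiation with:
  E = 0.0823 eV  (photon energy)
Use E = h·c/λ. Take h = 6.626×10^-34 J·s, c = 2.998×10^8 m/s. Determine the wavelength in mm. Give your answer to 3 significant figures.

0.0151 mm

Solving E = h·c/λ for λ: λ = hc/E.
E = 0.0823 eV = 1.319×10^-20 J; h = 6.626×10^-34 J·s; c = 2.998×10^8 m/s.
λ = 1.507×10^-5 m
1.507×10^-5 m × (1 mm / 0.001000 m) = 0.01507 mm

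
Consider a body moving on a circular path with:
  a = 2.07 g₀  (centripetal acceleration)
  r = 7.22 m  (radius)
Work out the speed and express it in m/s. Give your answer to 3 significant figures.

Rearranging: v = √(a·r).
a = 2.07 g₀ = 20.30 m/s²; r = 7.22 m.
v = 12.11 m/s

12.1 m/s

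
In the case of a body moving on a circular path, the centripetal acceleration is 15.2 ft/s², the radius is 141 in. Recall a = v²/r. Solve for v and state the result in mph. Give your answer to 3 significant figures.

9.11 mph

Rearranging a = v²/r for v: v = √(a·r).
a = 15.2 ft/s² = 4.633 m/s²; r = 141 in = 3.581 m.
v = 4.073 m/s
4.073 m/s × (1 mph / 0.4470 m/s) = 9.112 mph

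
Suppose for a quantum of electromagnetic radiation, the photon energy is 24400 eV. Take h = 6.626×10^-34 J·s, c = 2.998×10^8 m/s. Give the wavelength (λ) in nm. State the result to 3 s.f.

Rearranging: λ = hc/E.
E = 24400 eV = 3.909×10^-15 J; h = 6.626×10^-34 J·s; c = 2.998×10^8 m/s.
λ = 5.081×10^-11 m
5.081×10^-11 m × (1 nm / 1.000×10^-9 m) = 0.05081 nm

0.0508 nm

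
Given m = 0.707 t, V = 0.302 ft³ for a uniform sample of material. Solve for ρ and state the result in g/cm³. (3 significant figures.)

82.7 g/cm³

ρ is given directly by: ρ = m/V.
m = 0.707 t = 707.0 kg; V = 0.302 ft³ = 0.008552 m³.
ρ = 82674 kg/m³
82674 kg/m³ × (1 g/cm³ / 1000 kg/m³) = 82.67 g/cm³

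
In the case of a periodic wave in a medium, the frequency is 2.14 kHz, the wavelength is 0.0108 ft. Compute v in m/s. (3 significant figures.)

v is given directly by: v = fλ.
f = 2.14 kHz = 2140 Hz; λ = 0.0108 ft = 0.003292 m.
v = 7.045 m/s

7.04 m/s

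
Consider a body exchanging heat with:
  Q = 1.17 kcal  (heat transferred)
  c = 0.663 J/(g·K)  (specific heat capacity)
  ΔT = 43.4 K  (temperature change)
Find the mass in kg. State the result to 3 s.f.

Rearranging Q = m·c·ΔT for m: m = Q/(c·ΔT).
Q = 1.17 kcal = 4895 J; c = 0.663 J/(g·K) = 663.0 J/(kg·K); ΔT = 43.4 K.
m = 0.1701 kg

0.170 kg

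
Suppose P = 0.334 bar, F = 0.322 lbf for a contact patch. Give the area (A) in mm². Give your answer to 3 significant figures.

Solving P = F/A for A: A = F/P.
P = 0.334 bar = 33400 Pa; F = 0.322 lbf = 1.432 N.
A = 4.288×10^-5 m²
4.288×10^-5 m² × (1 mm² / 1.000×10^-6 m²) = 42.88 mm²

42.9 mm²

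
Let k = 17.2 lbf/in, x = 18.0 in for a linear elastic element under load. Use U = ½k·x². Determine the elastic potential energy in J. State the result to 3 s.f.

315 J

Directly: U = ½kx².
k = 17.2 lbf/in = 3012 N/m; x = 18.0 in = 0.4572 m.
U = 314.8 J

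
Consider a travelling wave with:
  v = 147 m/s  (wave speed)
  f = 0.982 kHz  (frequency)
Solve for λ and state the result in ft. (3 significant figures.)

0.491 ft

Rearranging: λ = v/f.
v = 147 m/s; f = 0.982 kHz = 982.0 Hz.
λ = 0.1497 m
0.1497 m × (1 ft / 0.3048 m) = 0.4911 ft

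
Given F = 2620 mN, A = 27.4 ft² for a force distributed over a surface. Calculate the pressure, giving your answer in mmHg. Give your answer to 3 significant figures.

0.00772 mmHg

P is given directly by: P = F/A.
F = 2620 mN = 2.620 N; A = 27.4 ft² = 2.546 m².
P = 1.029 Pa  (the unit combination reduces to kg/(m·s²) = Pa)
1.029 Pa × (1 mmHg / 133.3 Pa) = 0.007720 mmHg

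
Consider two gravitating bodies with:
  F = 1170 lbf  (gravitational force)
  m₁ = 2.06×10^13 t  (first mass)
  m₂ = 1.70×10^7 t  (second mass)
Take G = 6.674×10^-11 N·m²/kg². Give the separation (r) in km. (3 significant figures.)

From Newton's law of gravitation: r = √(G·m₁m₂/F).
F = 1170 lbf = 5204 N; m₁ = 2.06×10^13 t = 2.060×10^16 kg; m₂ = 1.70×10^7 t = 1.700×10^10 kg; G = 6.674×10^-11 N·m²/kg².
r = 2.119×10^6 m
2.119×10^6 m × (1 km / 1000 m) = 2119 km

2120 km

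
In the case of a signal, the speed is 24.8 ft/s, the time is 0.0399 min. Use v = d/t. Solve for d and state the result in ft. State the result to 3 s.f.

59.4 ft

Rearranging v = d/t for d: d = v·t.
v = 24.8 ft/s = 7.559 m/s; t = 0.0399 min = 2.394 s.
d = 18.10 m
18.10 m × (1 ft / 0.3048 m) = 59.37 ft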